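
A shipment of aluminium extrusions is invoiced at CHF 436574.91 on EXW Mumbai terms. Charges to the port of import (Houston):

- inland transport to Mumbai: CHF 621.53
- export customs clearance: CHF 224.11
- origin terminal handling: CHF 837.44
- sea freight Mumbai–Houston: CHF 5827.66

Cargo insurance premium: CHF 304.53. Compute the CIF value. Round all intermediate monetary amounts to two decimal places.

CIF value: CHF 444390.18

CIF = EXW price + pre-shipment costs + freight + insurance
CIF = 436574.91 + 621.53 + 224.11 + 837.44 + 5827.66 + 304.53 = 444390.18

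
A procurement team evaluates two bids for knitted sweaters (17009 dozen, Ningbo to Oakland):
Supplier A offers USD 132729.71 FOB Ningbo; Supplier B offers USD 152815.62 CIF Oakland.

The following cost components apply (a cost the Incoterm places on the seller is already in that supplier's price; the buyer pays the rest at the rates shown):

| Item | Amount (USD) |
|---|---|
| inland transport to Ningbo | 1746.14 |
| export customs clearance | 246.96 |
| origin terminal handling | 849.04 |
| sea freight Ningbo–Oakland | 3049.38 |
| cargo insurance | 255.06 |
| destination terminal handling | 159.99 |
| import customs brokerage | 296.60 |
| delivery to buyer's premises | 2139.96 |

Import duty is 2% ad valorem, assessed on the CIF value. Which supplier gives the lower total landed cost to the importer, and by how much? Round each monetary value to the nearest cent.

Supplier A is cheaper by USD 17117.10

Supplier A (FOB):
CIF value = FOB price + freight + insurance = 132729.71 + 3049.38 + 255.06 = 136034.15
Import duty = 136034.15 × 2% = 2720.68
Buyer bears (A): 3049.38 + 255.06 + 159.99 + 296.60 + 2139.96 = 5900.99
Landed cost (A) = invoice 132729.71 + 5900.99 + duty 2720.68 = 141351.38
Supplier B (CIF):
The CIF price already equals the CIF value: 152815.62
Import duty = 152815.62 × 2% = 3056.31
Buyer bears (B): 159.99 + 296.60 + 2139.96 = 2596.55
Landed cost (B) = invoice 152815.62 + 2596.55 + duty 3056.31 = 158468.48
Difference = |141351.38 − 158468.48| = 17117.10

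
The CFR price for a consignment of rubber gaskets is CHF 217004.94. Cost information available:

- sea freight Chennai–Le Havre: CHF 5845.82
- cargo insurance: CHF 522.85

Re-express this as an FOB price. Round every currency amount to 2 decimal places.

Not relevant to the conversion: insurance — on the buyer under both terms; not part of either seller's price.
From CFR to FOB, the seller no longer bears: freight.
FOB price = 217004.94 − 5845.82 = 211159.12

FOB price: CHF 211159.12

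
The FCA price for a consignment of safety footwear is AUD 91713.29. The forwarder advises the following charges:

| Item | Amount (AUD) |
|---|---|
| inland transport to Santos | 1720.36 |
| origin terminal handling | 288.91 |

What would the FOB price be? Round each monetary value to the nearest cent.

Not relevant to the conversion: inland to port — on the seller under both FCA and FOB; already in the FCA price and stays in the FOB price.
From FCA to FOB, the seller additionally bears: origin terminal.
FOB price = 91713.29 + 288.91 = 92002.20

FOB price: AUD 92002.20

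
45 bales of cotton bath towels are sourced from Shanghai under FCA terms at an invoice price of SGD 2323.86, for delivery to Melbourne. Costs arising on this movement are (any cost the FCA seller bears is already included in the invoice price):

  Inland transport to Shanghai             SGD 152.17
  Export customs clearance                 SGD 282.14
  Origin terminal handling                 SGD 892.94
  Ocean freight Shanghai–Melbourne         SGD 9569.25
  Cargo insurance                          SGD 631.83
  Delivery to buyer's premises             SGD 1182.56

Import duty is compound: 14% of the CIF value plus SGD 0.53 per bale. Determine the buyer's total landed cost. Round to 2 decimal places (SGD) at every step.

Total landed cost: SGD 16502.79

FCA: the seller delivers export-cleared goods to the carrier; the buyer bears costs from that point.
Already in the invoice (seller's account under FCA): inland to port, export clearance — exclude.
CIF value = FCA price + origin terminal + freight + insurance = 2323.86 + 892.94 + 9569.25 + 631.83 = 13417.88
Ad valorem component: 13417.88 × 14% = 1878.50
Specific component: 45 × 0.53 = 23.85
Import duty = 1878.50 + 23.85 = 1902.35
Buyer bears: origin terminal 892.94 + freight 9569.25 + insurance 631.83 + delivery 1182.56 + duty 1902.35 = 14178.93
Landed cost = invoice 2323.86 + 14178.93 = 16502.79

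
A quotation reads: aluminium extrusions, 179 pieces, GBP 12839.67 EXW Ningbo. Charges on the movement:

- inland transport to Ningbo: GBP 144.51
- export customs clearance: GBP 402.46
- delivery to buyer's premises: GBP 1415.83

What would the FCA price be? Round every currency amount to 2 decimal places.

Not relevant to the conversion: delivery — on the buyer under both terms; not part of either seller's price.
From EXW to FCA, the seller additionally bears: inland to port, export clearance.
FCA price = 12839.67 + 144.51 + 402.46 = 13386.64

FCA price: GBP 13386.64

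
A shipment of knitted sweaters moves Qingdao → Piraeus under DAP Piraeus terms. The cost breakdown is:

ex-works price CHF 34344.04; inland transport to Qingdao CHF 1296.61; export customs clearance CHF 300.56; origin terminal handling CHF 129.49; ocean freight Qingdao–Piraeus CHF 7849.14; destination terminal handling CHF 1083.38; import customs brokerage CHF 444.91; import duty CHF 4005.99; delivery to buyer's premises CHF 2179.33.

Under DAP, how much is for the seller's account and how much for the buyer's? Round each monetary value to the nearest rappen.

Seller: CHF 47182.55; buyer: CHF 4450.90

DAP: the seller bears all costs to the named destination except import duty and clearance.
Seller's account: goods 34344.04 + inland to port 1296.61 + export clearance 300.56 + origin terminal 129.49 + freight 7849.14 + destination terminal 1083.38 + delivery 2179.33 = 47182.55
Buyer's account: brokerage 444.91 + duty 4005.99 = 4450.90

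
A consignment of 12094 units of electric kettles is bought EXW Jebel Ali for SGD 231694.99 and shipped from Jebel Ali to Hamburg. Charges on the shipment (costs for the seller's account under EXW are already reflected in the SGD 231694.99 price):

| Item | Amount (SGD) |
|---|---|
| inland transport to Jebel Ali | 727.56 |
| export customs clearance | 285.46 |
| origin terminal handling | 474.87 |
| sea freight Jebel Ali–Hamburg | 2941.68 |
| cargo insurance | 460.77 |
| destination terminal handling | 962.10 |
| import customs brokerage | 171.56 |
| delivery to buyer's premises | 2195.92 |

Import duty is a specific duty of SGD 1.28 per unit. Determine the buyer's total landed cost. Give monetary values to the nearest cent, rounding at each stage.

Total landed cost: SGD 255395.23

EXW: the seller makes goods available at their premises; the buyer bears all onward costs.
CIF value = EXW price + inland to port + export clearance + origin terminal + freight + insurance = 231694.99 + 727.56 + 285.46 + 474.87 + 2941.68 + 460.77 = 236585.33
Import duty = 12094 × 1.28 = 15480.32
Buyer bears: inland to port 727.56 + export clearance 285.46 + origin terminal 474.87 + freight 2941.68 + insurance 460.77 + destination terminal 962.10 + brokerage 171.56 + delivery 2195.92 + duty 15480.32 = 23700.24
Landed cost = invoice 231694.99 + 23700.24 = 255395.23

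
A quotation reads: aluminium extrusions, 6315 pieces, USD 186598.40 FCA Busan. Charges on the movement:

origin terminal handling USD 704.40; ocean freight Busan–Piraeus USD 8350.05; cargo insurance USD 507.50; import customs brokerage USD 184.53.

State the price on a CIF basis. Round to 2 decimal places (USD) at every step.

Not relevant to the conversion: brokerage — on the buyer under both terms; not part of either seller's price.
From FCA to CIF, the seller additionally bears: origin terminal, freight, insurance.
CIF price = 186598.40 + 704.40 + 8350.05 + 507.50 = 196160.35

CIF price: USD 196160.35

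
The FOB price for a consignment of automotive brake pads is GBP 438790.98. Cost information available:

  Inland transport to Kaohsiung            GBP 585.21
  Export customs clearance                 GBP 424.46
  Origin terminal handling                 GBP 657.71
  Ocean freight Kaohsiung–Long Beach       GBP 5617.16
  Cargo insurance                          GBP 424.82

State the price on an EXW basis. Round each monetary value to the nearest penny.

Not relevant to the conversion: freight, insurance — on the buyer under both terms; not part of either seller's price.
From FOB to EXW, the seller no longer bears: inland to port, export clearance, origin terminal.
EXW price = 438790.98 − 585.21 − 424.46 − 657.71 = 437123.60

EXW price: GBP 437123.60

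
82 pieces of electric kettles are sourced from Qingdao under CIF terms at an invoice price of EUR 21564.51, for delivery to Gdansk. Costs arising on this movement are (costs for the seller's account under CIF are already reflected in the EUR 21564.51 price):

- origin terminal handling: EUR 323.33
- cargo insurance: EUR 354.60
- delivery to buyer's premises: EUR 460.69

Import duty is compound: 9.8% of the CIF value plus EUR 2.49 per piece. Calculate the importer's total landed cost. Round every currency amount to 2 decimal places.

Total landed cost: EUR 24342.70

CIF: the seller pays costs through ocean freight and marine insurance to the destination port.
Already in the invoice (seller's account under CIF): origin terminal, insurance — exclude.
The CIF price already equals the CIF value: 21564.51
Ad valorem component: 21564.51 × 9.8% = 2113.32
Specific component: 82 × 2.49 = 204.18
Import duty = 2113.32 + 204.18 = 2317.50
Buyer bears: delivery 460.69 + duty 2317.50 = 2778.19
Landed cost = invoice 21564.51 + 2778.19 = 24342.70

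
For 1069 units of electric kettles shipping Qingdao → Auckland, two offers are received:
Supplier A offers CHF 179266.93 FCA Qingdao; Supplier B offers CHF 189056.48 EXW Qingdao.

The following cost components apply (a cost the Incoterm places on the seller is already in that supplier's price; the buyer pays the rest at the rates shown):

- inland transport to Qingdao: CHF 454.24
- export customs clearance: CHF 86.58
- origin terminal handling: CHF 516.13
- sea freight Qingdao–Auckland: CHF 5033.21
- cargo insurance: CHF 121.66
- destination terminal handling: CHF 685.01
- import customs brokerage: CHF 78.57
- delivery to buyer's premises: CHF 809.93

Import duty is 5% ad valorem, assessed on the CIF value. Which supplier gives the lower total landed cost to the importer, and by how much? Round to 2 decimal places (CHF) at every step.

Supplier A (FCA):
CIF value = FCA price + origin terminal + freight + insurance = 179266.93 + 516.13 + 5033.21 + 121.66 = 184937.93
Import duty = 184937.93 × 5% = 9246.90
Buyer bears (A): 516.13 + 5033.21 + 121.66 + 685.01 + 78.57 + 809.93 = 7244.51
Landed cost (A) = invoice 179266.93 + 7244.51 + duty 9246.90 = 195758.34
Supplier B (EXW):
CIF value = EXW price + inland to port + export clearance + origin terminal + freight + insurance = 189056.48 + 454.24 + 86.58 + 516.13 + 5033.21 + 121.66 = 195268.30
Import duty = 195268.30 × 5% = 9763.42
Buyer bears (B): 454.24 + 86.58 + 516.13 + 5033.21 + 121.66 + 685.01 + 78.57 + 809.93 = 7785.33
Landed cost (B) = invoice 189056.48 + 7785.33 + duty 9763.42 = 206605.23
Difference = |195758.34 − 206605.23| = 10846.89

Supplier A is cheaper by CHF 10846.89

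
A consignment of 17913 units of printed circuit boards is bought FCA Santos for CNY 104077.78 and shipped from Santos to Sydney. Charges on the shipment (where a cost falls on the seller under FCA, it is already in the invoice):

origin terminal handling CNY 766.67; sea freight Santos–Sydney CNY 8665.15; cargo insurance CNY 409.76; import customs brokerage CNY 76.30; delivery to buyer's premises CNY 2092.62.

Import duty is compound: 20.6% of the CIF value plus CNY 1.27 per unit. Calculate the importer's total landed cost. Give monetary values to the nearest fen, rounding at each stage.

Total landed cost: CNY 162305.18

FCA: the seller delivers export-cleared goods to the carrier; the buyer bears costs from that point.
CIF value = FCA price + origin terminal + freight + insurance = 104077.78 + 766.67 + 8665.15 + 409.76 = 113919.36
Ad valorem component: 113919.36 × 20.6% = 23467.39
Specific component: 17913 × 1.27 = 22749.51
Import duty = 23467.39 + 22749.51 = 46216.90
Buyer bears: origin terminal 766.67 + freight 8665.15 + insurance 409.76 + brokerage 76.30 + delivery 2092.62 + duty 46216.90 = 58227.40
Landed cost = invoice 104077.78 + 58227.40 = 162305.18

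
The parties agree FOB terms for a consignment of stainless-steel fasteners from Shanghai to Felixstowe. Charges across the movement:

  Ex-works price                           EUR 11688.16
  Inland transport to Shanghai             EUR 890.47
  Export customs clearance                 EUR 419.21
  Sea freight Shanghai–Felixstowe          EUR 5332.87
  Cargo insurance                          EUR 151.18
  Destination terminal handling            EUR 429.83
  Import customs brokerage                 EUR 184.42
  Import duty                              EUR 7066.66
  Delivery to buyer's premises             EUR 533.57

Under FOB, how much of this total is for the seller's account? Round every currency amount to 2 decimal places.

FOB: the seller bears costs until goods are on board at the origin port; the buyer bears freight, insurance and all costs thereafter.
Seller's account: goods 11688.16 + inland to port 890.47 + export clearance 419.21 = 12997.84
Buyer's account: freight 5332.87 + insurance 151.18 + destination terminal 429.83 + brokerage 184.42 + duty 7066.66 + delivery 533.57 = 13698.53

Seller's account: EUR 12997.84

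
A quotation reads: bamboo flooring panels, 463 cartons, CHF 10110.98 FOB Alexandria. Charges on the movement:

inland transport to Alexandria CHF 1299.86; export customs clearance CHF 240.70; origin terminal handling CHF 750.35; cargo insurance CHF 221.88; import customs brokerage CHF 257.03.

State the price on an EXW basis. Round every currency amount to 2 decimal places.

Not relevant to the conversion: insurance, brokerage — on the buyer under both terms; not part of either seller's price.
From FOB to EXW, the seller no longer bears: inland to port, export clearance, origin terminal.
EXW price = 10110.98 − 1299.86 − 240.70 − 750.35 = 7820.07

EXW price: CHF 7820.07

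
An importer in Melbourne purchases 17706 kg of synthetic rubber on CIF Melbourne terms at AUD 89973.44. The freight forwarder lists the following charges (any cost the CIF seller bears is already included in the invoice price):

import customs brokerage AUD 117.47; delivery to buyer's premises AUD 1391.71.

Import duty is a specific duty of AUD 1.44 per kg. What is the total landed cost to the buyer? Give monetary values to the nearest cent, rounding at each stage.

Total landed cost: AUD 116979.26

CIF: the seller pays costs through ocean freight and marine insurance to the destination port.
The CIF price already equals the CIF value: 89973.44
Import duty = 17706 × 1.44 = 25496.64
Buyer bears: brokerage 117.47 + delivery 1391.71 + duty 25496.64 = 27005.82
Landed cost = invoice 89973.44 + 27005.82 = 116979.26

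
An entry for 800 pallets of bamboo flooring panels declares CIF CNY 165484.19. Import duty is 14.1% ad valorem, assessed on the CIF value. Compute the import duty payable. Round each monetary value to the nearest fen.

Import duty = 165484.19 × 14.1% = 23333.27

Import duty: CNY 23333.27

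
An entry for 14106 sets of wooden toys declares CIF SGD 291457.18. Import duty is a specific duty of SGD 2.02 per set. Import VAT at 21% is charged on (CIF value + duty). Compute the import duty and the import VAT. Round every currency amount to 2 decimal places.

Import duty = 14106 × 2.02 = 28494.12
VAT base = CIF + duty = 291457.18 + 28494.12 = 319951.30
Import VAT = 319951.30 × 21% = 67189.77

Import duty: SGD 28494.12; import VAT: SGD 67189.77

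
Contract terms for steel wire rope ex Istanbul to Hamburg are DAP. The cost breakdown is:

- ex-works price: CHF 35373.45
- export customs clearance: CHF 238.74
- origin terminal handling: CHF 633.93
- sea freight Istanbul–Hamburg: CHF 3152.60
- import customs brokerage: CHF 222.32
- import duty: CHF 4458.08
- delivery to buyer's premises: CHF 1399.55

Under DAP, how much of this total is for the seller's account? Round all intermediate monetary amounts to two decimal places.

DAP: the seller bears all costs to the named destination except import duty and clearance.
Seller's account: goods 35373.45 + export clearance 238.74 + origin terminal 633.93 + freight 3152.60 + delivery 1399.55 = 40798.27
Buyer's account: brokerage 222.32 + duty 4458.08 = 4680.40

Seller's account: CHF 40798.27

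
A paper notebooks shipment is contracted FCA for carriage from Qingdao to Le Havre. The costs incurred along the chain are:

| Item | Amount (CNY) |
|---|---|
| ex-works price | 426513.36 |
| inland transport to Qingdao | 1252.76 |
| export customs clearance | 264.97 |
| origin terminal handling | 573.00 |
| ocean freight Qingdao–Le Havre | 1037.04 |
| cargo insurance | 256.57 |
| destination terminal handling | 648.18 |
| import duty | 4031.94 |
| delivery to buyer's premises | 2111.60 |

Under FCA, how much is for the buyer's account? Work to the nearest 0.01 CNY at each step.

Buyer's account: CNY 8658.33

FCA: the seller delivers export-cleared goods to the carrier; the buyer bears costs from that point.
Seller's account: goods 426513.36 + inland to port 1252.76 + export clearance 264.97 = 428031.09
Buyer's account: origin terminal 573.00 + freight 1037.04 + insurance 256.57 + destination terminal 648.18 + duty 4031.94 + delivery 2111.60 = 8658.33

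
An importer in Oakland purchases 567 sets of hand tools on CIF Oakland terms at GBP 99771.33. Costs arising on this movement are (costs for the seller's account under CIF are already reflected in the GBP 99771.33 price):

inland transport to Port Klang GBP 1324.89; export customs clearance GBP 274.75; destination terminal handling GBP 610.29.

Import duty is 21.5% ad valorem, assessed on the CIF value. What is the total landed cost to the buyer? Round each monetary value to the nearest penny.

Total landed cost: GBP 121832.46

CIF: the seller pays costs through ocean freight and marine insurance to the destination port.
Already in the invoice (seller's account under CIF): inland to port, export clearance — exclude.
The CIF price already equals the CIF value: 99771.33
Import duty = 99771.33 × 21.5% = 21450.84
Buyer bears: destination terminal 610.29 + duty 21450.84 = 22061.13
Landed cost = invoice 99771.33 + 22061.13 = 121832.46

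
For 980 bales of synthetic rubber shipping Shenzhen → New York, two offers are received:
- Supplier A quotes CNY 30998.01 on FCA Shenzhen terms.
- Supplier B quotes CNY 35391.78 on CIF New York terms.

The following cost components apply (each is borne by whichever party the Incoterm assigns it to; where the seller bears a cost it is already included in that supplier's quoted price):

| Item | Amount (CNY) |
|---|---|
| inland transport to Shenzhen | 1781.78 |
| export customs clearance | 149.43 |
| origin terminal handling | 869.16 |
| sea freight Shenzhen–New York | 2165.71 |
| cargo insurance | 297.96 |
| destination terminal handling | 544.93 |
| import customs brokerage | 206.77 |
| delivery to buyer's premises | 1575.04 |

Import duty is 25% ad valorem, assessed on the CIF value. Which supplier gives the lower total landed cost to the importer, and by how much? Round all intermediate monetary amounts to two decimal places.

Supplier A (FCA):
CIF value = FCA price + origin terminal + freight + insurance = 30998.01 + 869.16 + 2165.71 + 297.96 = 34330.84
Import duty = 34330.84 × 25% = 8582.71
Buyer bears (A): 869.16 + 2165.71 + 297.96 + 544.93 + 206.77 + 1575.04 = 5659.57
Landed cost (A) = invoice 30998.01 + 5659.57 + duty 8582.71 = 45240.29
Supplier B (CIF):
The CIF price already equals the CIF value: 35391.78
Import duty = 35391.78 × 25% = 8847.95
Buyer bears (B): 544.93 + 206.77 + 1575.04 = 2326.74
Landed cost (B) = invoice 35391.78 + 2326.74 + duty 8847.95 = 46566.47
Difference = |45240.29 − 46566.47| = 1326.18

Supplier A is cheaper by CNY 1326.18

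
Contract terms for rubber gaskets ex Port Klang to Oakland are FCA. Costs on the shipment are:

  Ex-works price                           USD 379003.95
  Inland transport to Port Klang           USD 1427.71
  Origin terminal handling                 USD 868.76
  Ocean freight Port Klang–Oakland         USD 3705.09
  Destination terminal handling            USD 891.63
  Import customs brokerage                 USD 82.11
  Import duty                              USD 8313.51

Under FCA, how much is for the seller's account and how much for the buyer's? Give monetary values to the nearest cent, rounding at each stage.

Seller: USD 380431.66; buyer: USD 13861.10

FCA: the seller delivers export-cleared goods to the carrier; the buyer bears costs from that point.
Seller's account: goods 379003.95 + inland to port 1427.71 = 380431.66
Buyer's account: origin terminal 868.76 + freight 3705.09 + destination terminal 891.63 + brokerage 82.11 + duty 8313.51 = 13861.10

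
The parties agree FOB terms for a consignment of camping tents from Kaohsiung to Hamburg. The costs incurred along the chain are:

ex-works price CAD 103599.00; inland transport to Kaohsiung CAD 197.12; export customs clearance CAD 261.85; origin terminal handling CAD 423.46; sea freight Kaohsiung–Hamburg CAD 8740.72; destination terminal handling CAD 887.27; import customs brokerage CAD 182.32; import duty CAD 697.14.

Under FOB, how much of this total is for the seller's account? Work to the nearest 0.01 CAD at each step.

FOB: the seller bears costs until goods are on board at the origin port; the buyer bears freight, insurance and all costs thereafter.
Seller's account: goods 103599.00 + inland to port 197.12 + export clearance 261.85 + origin terminal 423.46 = 104481.43
Buyer's account: freight 8740.72 + destination terminal 887.27 + brokerage 182.32 + duty 697.14 = 10507.45

Seller's account: CAD 104481.43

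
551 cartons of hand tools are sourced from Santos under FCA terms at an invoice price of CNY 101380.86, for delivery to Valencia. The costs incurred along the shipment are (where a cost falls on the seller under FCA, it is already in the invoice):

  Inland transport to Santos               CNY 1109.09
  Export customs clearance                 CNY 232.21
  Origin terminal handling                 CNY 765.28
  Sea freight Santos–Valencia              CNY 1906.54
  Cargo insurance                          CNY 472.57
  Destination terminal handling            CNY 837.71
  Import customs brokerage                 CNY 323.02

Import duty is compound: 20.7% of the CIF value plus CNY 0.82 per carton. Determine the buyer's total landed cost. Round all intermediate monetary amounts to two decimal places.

Total landed cost: CNY 127774.53

FCA: the seller delivers export-cleared goods to the carrier; the buyer bears costs from that point.
Already in the invoice (seller's account under FCA): inland to port, export clearance — exclude.
CIF value = FCA price + origin terminal + freight + insurance = 101380.86 + 765.28 + 1906.54 + 472.57 = 104525.25
Ad valorem component: 104525.25 × 20.7% = 21636.73
Specific component: 551 × 0.82 = 451.82
Import duty = 21636.73 + 451.82 = 22088.55
Buyer bears: origin terminal 765.28 + freight 1906.54 + insurance 472.57 + destination terminal 837.71 + brokerage 323.02 + duty 22088.55 = 26393.67
Landed cost = invoice 101380.86 + 26393.67 = 127774.53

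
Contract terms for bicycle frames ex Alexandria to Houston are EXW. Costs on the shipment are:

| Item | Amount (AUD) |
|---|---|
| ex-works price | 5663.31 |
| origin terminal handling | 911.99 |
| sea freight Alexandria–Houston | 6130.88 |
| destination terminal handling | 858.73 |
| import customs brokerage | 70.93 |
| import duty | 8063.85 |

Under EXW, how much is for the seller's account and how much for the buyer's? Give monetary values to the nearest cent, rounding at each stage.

Seller: AUD 5663.31; buyer: AUD 16036.38

EXW: the seller makes goods available at their premises; the buyer bears all onward costs.
Seller's account: goods 5663.31 = 5663.31
Buyer's account: origin terminal 911.99 + freight 6130.88 + destination terminal 858.73 + brokerage 70.93 + duty 8063.85 = 16036.38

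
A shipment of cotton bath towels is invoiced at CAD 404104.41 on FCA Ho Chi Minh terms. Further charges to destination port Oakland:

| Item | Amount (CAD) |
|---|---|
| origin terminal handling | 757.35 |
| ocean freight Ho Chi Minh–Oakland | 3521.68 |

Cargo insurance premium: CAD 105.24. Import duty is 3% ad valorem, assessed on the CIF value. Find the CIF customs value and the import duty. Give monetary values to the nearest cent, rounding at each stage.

CIF value: CAD 408488.68; import duty: CAD 12254.66

CIF = FCA price + pre-shipment costs + freight + insurance
CIF = 404104.41 + 757.35 + 3521.68 + 105.24 = 408488.68
Import duty = 408488.68 × 3% = 12254.66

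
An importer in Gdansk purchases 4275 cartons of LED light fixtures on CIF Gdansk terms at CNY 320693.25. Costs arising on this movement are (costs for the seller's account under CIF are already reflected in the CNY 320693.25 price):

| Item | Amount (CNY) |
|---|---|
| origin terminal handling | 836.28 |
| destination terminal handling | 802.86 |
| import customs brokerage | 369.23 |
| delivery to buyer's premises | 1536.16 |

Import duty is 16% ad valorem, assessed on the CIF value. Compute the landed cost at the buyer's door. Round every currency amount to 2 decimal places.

CIF: the seller pays costs through ocean freight and marine insurance to the destination port.
Already in the invoice (seller's account under CIF): origin terminal — exclude.
The CIF price already equals the CIF value: 320693.25
Import duty = 320693.25 × 16% = 51310.92
Buyer bears: destination terminal 802.86 + brokerage 369.23 + delivery 1536.16 + duty 51310.92 = 54019.17
Landed cost = invoice 320693.25 + 54019.17 = 374712.42

Total landed cost: CNY 374712.42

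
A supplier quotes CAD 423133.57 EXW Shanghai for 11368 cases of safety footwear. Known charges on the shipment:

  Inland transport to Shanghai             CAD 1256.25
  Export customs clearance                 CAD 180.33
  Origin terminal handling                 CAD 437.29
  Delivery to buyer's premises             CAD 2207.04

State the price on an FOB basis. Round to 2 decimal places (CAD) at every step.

Not relevant to the conversion: delivery — on the buyer under both terms; not part of either seller's price.
From EXW to FOB, the seller additionally bears: inland to port, export clearance, origin terminal.
FOB price = 423133.57 + 1256.25 + 180.33 + 437.29 = 425007.44

FOB price: CAD 425007.44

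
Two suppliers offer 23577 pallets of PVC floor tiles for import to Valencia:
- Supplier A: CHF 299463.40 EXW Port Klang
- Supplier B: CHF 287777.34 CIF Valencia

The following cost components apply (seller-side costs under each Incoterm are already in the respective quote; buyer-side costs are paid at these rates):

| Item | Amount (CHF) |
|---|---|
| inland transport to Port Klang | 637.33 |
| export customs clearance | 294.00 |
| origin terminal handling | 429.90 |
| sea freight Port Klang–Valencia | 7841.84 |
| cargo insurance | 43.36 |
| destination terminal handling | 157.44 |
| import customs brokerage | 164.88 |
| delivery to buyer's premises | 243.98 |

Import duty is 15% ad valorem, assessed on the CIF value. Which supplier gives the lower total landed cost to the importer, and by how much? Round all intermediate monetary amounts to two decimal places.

Supplier B is cheaper by CHF 24072.36

Supplier A (EXW):
CIF value = EXW price + inland to port + export clearance + origin terminal + freight + insurance = 299463.40 + 637.33 + 294.00 + 429.90 + 7841.84 + 43.36 = 308709.83
Import duty = 308709.83 × 15% = 46306.47
Buyer bears (A): 637.33 + 294.00 + 429.90 + 7841.84 + 43.36 + 157.44 + 164.88 + 243.98 = 9812.73
Landed cost (A) = invoice 299463.40 + 9812.73 + duty 46306.47 = 355582.60
Supplier B (CIF):
The CIF price already equals the CIF value: 287777.34
Import duty = 287777.34 × 15% = 43166.60
Buyer bears (B): 157.44 + 164.88 + 243.98 = 566.30
Landed cost (B) = invoice 287777.34 + 566.30 + duty 43166.60 = 331510.24
Difference = |355582.60 − 331510.24| = 24072.36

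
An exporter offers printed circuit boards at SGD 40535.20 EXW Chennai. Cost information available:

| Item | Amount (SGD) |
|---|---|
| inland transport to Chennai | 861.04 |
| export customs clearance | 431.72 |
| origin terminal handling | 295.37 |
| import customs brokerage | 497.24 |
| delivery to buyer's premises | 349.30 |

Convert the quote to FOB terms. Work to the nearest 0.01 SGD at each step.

Not relevant to the conversion: brokerage, delivery — on the buyer under both terms; not part of either seller's price.
From EXW to FOB, the seller additionally bears: inland to port, export clearance, origin terminal.
FOB price = 40535.20 + 861.04 + 431.72 + 295.37 = 42123.33

FOB price: SGD 42123.33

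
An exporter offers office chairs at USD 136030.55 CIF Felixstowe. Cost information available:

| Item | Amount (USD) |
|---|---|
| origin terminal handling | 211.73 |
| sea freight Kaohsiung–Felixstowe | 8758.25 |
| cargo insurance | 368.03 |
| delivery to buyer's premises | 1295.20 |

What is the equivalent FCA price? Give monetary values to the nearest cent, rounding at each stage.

Not relevant to the conversion: delivery — on the buyer under both terms; not part of either seller's price.
From CIF to FCA, the seller no longer bears: origin terminal, freight, insurance.
FCA price = 136030.55 − 211.73 − 8758.25 − 368.03 = 126692.54

FCA price: USD 126692.54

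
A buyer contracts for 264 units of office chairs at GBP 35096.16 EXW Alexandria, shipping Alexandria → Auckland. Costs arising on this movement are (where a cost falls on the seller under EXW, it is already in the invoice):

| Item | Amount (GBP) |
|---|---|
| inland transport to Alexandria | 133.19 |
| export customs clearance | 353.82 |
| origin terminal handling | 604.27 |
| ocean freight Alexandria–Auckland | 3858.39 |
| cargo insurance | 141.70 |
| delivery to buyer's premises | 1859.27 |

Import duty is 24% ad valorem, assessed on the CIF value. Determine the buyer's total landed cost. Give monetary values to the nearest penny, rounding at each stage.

EXW: the seller makes goods available at their premises; the buyer bears all onward costs.
CIF value = EXW price + inland to port + export clearance + origin terminal + freight + insurance = 35096.16 + 133.19 + 353.82 + 604.27 + 3858.39 + 141.70 = 40187.53
Import duty = 40187.53 × 24% = 9645.01
Buyer bears: inland to port 133.19 + export clearance 353.82 + origin terminal 604.27 + freight 3858.39 + insurance 141.70 + delivery 1859.27 + duty 9645.01 = 16595.65
Landed cost = invoice 35096.16 + 16595.65 = 51691.81

Total landed cost: GBP 51691.81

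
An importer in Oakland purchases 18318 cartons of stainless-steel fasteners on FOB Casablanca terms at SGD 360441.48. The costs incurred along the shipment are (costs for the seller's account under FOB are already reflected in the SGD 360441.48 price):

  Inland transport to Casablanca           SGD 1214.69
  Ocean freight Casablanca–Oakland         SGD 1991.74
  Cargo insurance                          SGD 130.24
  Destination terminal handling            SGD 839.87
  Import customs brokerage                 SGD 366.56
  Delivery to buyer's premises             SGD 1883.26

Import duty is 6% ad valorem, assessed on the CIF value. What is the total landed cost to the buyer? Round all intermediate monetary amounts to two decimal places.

Total landed cost: SGD 387406.96

FOB: the seller bears costs until goods are on board at the origin port; the buyer bears freight, insurance and all costs thereafter.
Already in the invoice (seller's account under FOB): inland to port — exclude.
CIF value = FOB price + freight + insurance = 360441.48 + 1991.74 + 130.24 = 362563.46
Import duty = 362563.46 × 6% = 21753.81
Buyer bears: freight 1991.74 + insurance 130.24 + destination terminal 839.87 + brokerage 366.56 + delivery 1883.26 + duty 21753.81 = 26965.48
Landed cost = invoice 360441.48 + 26965.48 = 387406.96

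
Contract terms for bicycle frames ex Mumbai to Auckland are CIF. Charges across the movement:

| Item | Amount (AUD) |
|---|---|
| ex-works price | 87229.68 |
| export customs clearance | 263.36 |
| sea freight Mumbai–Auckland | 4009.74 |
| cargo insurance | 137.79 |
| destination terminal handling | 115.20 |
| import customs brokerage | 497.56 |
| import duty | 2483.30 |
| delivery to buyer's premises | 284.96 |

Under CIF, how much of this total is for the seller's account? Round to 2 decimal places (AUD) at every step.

CIF: the seller pays costs through ocean freight and marine insurance to the destination port.
Seller's account: goods 87229.68 + export clearance 263.36 + freight 4009.74 + insurance 137.79 = 91640.57
Buyer's account: destination terminal 115.20 + brokerage 497.56 + duty 2483.30 + delivery 284.96 = 3381.02

Seller's account: AUD 91640.57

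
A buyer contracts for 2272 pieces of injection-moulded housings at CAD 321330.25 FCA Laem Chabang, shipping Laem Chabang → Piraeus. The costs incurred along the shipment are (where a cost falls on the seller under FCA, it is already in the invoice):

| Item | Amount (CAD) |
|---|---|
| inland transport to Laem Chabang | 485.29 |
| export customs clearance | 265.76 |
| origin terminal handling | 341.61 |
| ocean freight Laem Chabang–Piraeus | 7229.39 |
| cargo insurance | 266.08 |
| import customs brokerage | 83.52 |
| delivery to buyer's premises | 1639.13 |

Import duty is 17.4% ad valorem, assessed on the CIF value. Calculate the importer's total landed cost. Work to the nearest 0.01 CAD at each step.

Total landed cost: CAD 388165.10

FCA: the seller delivers export-cleared goods to the carrier; the buyer bears costs from that point.
Already in the invoice (seller's account under FCA): inland to port, export clearance — exclude.
CIF value = FCA price + origin terminal + freight + insurance = 321330.25 + 341.61 + 7229.39 + 266.08 = 329167.33
Import duty = 329167.33 × 17.4% = 57275.12
Buyer bears: origin terminal 341.61 + freight 7229.39 + insurance 266.08 + brokerage 83.52 + delivery 1639.13 + duty 57275.12 = 66834.85
Landed cost = invoice 321330.25 + 66834.85 = 388165.10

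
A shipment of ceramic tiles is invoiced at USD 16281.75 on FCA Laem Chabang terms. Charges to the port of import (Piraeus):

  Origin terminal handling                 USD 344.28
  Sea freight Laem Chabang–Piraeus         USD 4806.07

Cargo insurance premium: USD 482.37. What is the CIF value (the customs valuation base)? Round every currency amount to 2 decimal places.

CIF value: USD 21914.47

CIF = FCA price + pre-shipment costs + freight + insurance
CIF = 16281.75 + 344.28 + 4806.07 + 482.37 = 21914.47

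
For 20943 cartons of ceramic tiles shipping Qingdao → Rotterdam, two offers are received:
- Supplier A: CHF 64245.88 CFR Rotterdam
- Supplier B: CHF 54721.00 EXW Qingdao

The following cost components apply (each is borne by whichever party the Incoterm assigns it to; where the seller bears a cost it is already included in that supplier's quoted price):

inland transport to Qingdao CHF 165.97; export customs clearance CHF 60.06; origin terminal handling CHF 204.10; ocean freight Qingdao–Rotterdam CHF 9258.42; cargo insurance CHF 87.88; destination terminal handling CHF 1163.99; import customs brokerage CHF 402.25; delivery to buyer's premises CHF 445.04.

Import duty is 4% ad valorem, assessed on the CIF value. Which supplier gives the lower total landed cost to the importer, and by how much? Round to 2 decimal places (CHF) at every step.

Supplier A is cheaper by CHF 170.22

Supplier A (CFR):
CIF value = CFR price + insurance = 64245.88 + 87.88 = 64333.76
Import duty = 64333.76 × 4% = 2573.35
Buyer bears (A): 87.88 + 1163.99 + 402.25 + 445.04 = 2099.16
Landed cost (A) = invoice 64245.88 + 2099.16 + duty 2573.35 = 68918.39
Supplier B (EXW):
CIF value = EXW price + inland to port + export clearance + origin terminal + freight + insurance = 54721.00 + 165.97 + 60.06 + 204.10 + 9258.42 + 87.88 = 64497.43
Import duty = 64497.43 × 4% = 2579.90
Buyer bears (B): 165.97 + 60.06 + 204.10 + 9258.42 + 87.88 + 1163.99 + 402.25 + 445.04 = 11787.71
Landed cost (B) = invoice 54721.00 + 11787.71 + duty 2579.90 = 69088.61
Difference = |68918.39 − 69088.61| = 170.22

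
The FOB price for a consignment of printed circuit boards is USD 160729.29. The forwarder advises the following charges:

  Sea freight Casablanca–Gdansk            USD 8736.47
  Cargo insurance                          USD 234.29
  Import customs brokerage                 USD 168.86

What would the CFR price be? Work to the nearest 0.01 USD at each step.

CFR price: USD 169465.76

Not relevant to the conversion: insurance, brokerage — on the buyer under both terms; not part of either seller's price.
From FOB to CFR, the seller additionally bears: freight.
CFR price = 160729.29 + 8736.47 = 169465.76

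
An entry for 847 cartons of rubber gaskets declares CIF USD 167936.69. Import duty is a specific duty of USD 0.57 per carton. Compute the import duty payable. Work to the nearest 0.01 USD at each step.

Import duty: USD 482.79

Import duty = 847 × 0.57 = 482.79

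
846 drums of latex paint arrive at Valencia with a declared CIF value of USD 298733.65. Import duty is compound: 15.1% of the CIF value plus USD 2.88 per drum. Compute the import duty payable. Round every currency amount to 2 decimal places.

Import duty: USD 47545.26

Ad valorem component: 298733.65 × 15.1% = 45108.78
Specific component: 846 × 2.88 = 2436.48
Import duty = 45108.78 + 2436.48 = 47545.26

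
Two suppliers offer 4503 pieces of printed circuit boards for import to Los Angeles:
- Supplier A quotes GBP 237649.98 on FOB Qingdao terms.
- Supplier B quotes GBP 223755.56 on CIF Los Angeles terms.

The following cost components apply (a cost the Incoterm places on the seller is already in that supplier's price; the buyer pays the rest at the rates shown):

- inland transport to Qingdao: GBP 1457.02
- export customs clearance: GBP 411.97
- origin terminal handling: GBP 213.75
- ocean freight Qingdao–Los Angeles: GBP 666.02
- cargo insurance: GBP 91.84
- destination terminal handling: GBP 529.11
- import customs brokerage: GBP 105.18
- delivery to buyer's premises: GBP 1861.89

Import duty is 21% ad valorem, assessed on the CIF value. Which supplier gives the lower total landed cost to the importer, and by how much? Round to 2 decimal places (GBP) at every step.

Supplier B is cheaper by GBP 17729.26

Supplier A (FOB):
CIF value = FOB price + freight + insurance = 237649.98 + 666.02 + 91.84 = 238407.84
Import duty = 238407.84 × 21% = 50065.65
Buyer bears (A): 666.02 + 91.84 + 529.11 + 105.18 + 1861.89 = 3254.04
Landed cost (A) = invoice 237649.98 + 3254.04 + duty 50065.65 = 290969.67
Supplier B (CIF):
The CIF price already equals the CIF value: 223755.56
Import duty = 223755.56 × 21% = 46988.67
Buyer bears (B): 529.11 + 105.18 + 1861.89 = 2496.18
Landed cost (B) = invoice 223755.56 + 2496.18 + duty 46988.67 = 273240.41
Difference = |290969.67 − 273240.41| = 17729.26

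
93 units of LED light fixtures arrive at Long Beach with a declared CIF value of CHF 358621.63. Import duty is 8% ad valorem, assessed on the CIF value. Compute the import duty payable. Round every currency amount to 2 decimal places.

Import duty: CHF 28689.73

Import duty = 358621.63 × 8% = 28689.73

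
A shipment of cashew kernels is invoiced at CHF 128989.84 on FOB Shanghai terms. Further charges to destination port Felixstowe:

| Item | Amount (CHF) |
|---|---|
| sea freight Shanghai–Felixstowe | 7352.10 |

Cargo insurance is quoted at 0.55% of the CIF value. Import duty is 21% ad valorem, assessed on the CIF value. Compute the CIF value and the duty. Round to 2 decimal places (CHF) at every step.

CIF value: CHF 137095.97; import duty: CHF 28790.15

Let C be the CIF value. C = FOB price + freight + 0.55% × C
C − 0.55% × C = 128989.84 + 7352.10
0.9945 × C = 136341.94
C = 136341.94 / 0.9945 = 137095.97
Insurance premium = 0.55% × 137095.97 = 754.03
Import duty = 137095.97 × 21% = 28790.15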